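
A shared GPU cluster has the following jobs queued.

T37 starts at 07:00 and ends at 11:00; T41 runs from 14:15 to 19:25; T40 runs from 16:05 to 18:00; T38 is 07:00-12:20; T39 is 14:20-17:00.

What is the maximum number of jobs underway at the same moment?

3

Sweep the timeline, counting +1 at each start and −1 at each end (ends before starts at a tie):
07:00 start T37 → 1
07:00 start T38 → 2
11:00 end T37 → 1
12:20 end T38 → 0
14:15 start T41 → 1
14:20 start T39 → 2
16:05 start T40 → 3
17:00 end T39 → 2
18:00 end T40 → 1
19:25 end T41 → 0
Peak is 3, at 16:05 (T39, T40, T41).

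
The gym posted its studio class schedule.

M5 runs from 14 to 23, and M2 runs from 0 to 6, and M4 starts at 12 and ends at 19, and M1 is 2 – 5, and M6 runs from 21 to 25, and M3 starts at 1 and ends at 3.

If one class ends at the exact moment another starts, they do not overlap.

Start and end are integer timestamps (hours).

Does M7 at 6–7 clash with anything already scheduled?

No — it doesn't clash with anything

M2: ends 6 at or before M7 starts 6 → clear.
M3: ends 3 at or before M7 starts 6 → clear.
M1: ends 5 at or before M7 starts 6 → clear.
M4: starts 12 at or after M7 ends 7 → clear.
M5: starts 14 at or after M7 ends 7 → clear.
M6: starts 21 at or after M7 ends 7 → clear.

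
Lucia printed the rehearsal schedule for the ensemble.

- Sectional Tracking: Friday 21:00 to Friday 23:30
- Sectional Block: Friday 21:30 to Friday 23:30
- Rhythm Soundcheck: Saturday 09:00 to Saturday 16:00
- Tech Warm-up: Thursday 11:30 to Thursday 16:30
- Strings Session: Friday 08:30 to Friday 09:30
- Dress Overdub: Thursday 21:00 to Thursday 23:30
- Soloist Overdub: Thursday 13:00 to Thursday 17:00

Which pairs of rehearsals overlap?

Sorted by start: Tech Warm-up, Soloist Overdub, Dress Overdub, Strings Session, Sectional Tracking, Sectional Block, Rhythm Soundcheck.
Soloist Overdub starts before Tech Warm-up ends → Tech Warm-up and Soloist Overdub overlap.
Dress Overdub starts after Tech Warm-up ends; Tech Warm-up is clear from here.
Dress Overdub starts after Soloist Overdub ends; Soloist Overdub is clear from here.
Strings Session starts after Dress Overdub ends; Dress Overdub is clear from here.
Sectional Tracking starts after Strings Session ends; Strings Session is clear from here.
Sectional Block starts before Sectional Tracking ends → Sectional Tracking and Sectional Block overlap.
Rhythm Soundcheck starts after Sectional Tracking ends.
Rhythm Soundcheck starts after Sectional Block ends.

Sectional Block & Sectional Tracking, Soloist Overdub & Tech Warm-up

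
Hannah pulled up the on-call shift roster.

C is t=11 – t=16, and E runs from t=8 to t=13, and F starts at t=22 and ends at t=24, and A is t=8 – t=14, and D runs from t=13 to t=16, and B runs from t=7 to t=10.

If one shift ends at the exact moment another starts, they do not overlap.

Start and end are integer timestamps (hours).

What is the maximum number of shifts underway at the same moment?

3

Sweep the timeline, counting +1 at each start and −1 at each end (ends before starts at a tie):
t=7 start B → 1
t=8 start A → 2
t=8 start E → 3
t=10 end B → 2
t=11 start C → 3
t=13 end E → 2
t=13 start D → 3
t=14 end A → 2
t=16 end C → 1
t=16 end D → 0
t=22 start F → 1
t=24 end F → 0
Peak is 3, at t=8 (A, B, E).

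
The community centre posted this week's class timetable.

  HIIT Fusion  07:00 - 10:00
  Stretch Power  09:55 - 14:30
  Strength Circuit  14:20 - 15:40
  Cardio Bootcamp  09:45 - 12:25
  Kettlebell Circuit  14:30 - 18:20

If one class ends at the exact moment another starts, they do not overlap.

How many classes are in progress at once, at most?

3

Walk through starts and ends in time order (an end at T is processed before a start at T):
07:00 start HIIT Fusion → 1
09:45 start Cardio Bootcamp → 2
09:55 start Stretch Power → 3
10:00 end HIIT Fusion → 2
12:25 end Cardio Bootcamp → 1
14:20 start Strength Circuit → 2
14:30 end Stretch Power → 1
14:30 start Kettlebell Circuit → 2
15:40 end Strength Circuit → 1
18:20 end Kettlebell Circuit → 0
Peak is 3, at 09:55 (Cardio Bootcamp, HIIT Fusion, Stretch Power).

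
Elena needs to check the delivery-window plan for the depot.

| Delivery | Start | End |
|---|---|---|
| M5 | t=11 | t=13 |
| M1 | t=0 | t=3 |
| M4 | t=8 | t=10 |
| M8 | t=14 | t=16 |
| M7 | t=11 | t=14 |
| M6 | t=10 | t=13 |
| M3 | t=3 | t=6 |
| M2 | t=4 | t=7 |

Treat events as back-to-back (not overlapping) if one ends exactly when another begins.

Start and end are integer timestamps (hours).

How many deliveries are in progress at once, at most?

Walk through starts and ends in time order (an end at T is processed before a start at T):
t=0 start M1 → 1
t=3 end M1 → 0
t=3 start M3 → 1
t=4 start M2 → 2
t=6 end M3 → 1
t=7 end M2 → 0
t=8 start M4 → 1
t=10 end M4 → 0
t=10 start M6 → 1
t=11 start M5 → 2
t=11 start M7 → 3
t=13 end M5 → 2
t=13 end M6 → 1
t=14 end M7 → 0
t=14 start M8 → 1
t=16 end M8 → 0
Peak is 3, at t=11 (M5, M6, M7).

3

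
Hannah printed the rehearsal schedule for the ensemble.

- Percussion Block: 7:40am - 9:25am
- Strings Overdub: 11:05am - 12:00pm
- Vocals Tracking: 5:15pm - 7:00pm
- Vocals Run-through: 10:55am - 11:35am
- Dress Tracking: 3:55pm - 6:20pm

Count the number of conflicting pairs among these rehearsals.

2

Sorted by start: Percussion Block, Vocals Run-through, Strings Overdub, Dress Tracking, Vocals Tracking.
Vocals Run-through starts after Percussion Block ends; Percussion Block is clear from here.
Strings Overdub starts before Vocals Run-through ends → Vocals Run-through and Strings Overdub overlap.
Dress Tracking starts after Vocals Run-through ends; Vocals Run-through is clear from here.
Dress Tracking starts after Strings Overdub ends; Strings Overdub is clear from here.
Vocals Tracking starts before Dress Tracking ends → Dress Tracking and Vocals Tracking overlap.
Overlapping pairs: Dress Tracking & Vocals Tracking, Strings Overdub & Vocals Run-through — 2 in total.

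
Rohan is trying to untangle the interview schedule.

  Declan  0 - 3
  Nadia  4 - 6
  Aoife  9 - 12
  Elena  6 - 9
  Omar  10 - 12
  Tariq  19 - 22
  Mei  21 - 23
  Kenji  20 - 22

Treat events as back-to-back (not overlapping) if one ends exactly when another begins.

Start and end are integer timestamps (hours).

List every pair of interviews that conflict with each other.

Sorted by start: Declan, Nadia, Elena, Aoife, Omar, Tariq, Kenji, Mei.
Nadia starts after Declan ends; Declan is clear from here.
Elena starts exactly when Nadia ends (back-to-back, no overlap); Nadia is clear from here.
Aoife starts exactly when Elena ends (back-to-back, no overlap); Elena is clear from here.
Omar starts before Aoife ends → Aoife and Omar overlap.
Tariq starts after Aoife ends; Aoife is clear from here.
Tariq starts after Omar ends; Omar is clear from here.
Kenji starts before Tariq ends → Tariq and Kenji overlap.
Mei starts before Tariq ends → Tariq and Mei overlap.
Mei starts before Kenji ends → Kenji and Mei overlap.

Aoife & Omar, Kenji & Mei, Kenji & Tariq, Mei & Tariq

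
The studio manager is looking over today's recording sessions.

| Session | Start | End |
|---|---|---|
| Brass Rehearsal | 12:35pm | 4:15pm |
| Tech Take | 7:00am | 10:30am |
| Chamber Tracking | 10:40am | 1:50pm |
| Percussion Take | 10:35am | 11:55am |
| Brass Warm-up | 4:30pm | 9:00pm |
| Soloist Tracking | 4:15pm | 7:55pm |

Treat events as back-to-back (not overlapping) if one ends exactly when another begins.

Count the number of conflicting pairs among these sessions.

3

Sorted by start: Tech Take, Percussion Take, Chamber Tracking, Brass Rehearsal, Soloist Tracking, Brass Warm-up.
Percussion Take starts after Tech Take ends — done with Tech Take.
Chamber Tracking starts before Percussion Take ends → Percussion Take and Chamber Tracking overlap.
Brass Rehearsal starts after Percussion Take ends — done with Percussion Take.
Brass Rehearsal starts before Chamber Tracking ends → Chamber Tracking and Brass Rehearsal overlap.
Soloist Tracking starts after Chamber Tracking ends — done with Chamber Tracking.
Soloist Tracking starts exactly when Brass Rehearsal ends (back-to-back, no overlap) — done with Brass Rehearsal.
Brass Warm-up starts before Soloist Tracking ends → Soloist Tracking and Brass Warm-up overlap.
Overlapping pairs: Brass Rehearsal & Chamber Tracking, Brass Warm-up & Soloist Tracking, Chamber Tracking & Percussion Take — 3 in total.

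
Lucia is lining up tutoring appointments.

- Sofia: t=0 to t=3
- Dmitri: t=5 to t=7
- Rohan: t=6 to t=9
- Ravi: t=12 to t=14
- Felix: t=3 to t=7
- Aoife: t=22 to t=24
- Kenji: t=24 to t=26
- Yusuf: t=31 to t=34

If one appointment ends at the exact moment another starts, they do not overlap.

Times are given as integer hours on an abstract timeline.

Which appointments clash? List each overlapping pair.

Dmitri & Felix, Dmitri & Rohan, Felix & Rohan

Sorted by start: Sofia, Felix, Dmitri, Rohan, Ravi, Aoife, Kenji, Yusuf.
Felix starts exactly when Sofia ends (back-to-back, no overlap), so nothing later overlaps Sofia either.
Dmitri starts before Felix ends → Felix and Dmitri overlap.
Rohan starts before Felix ends → Felix and Rohan overlap.
Ravi starts after Felix ends, so nothing later overlaps Felix either.
Rohan starts before Dmitri ends → Dmitri and Rohan overlap.
Ravi starts after Dmitri ends, so nothing later overlaps Dmitri either.
Ravi starts after Rohan ends, so nothing later overlaps Rohan either.
Aoife starts after Ravi ends, so nothing later overlaps Ravi either.
Kenji starts exactly when Aoife ends (back-to-back, no overlap), so nothing later overlaps Aoife either.
Yusuf starts after Kenji ends.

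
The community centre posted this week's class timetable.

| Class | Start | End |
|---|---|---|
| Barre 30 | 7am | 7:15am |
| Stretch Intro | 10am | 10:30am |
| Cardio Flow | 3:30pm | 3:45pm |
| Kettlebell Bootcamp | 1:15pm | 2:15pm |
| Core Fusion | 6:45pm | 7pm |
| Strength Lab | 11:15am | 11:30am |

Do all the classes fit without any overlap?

Sorted by start: Barre 30, Stretch Intro, Strength Lab, Kettlebell Bootcamp, Cardio Flow, Core Fusion.
Stretch Intro starts after Barre 30 ends — done with Barre 30.
Strength Lab starts after Stretch Intro ends — done with Stretch Intro.
Kettlebell Bootcamp starts after Strength Lab ends — done with Strength Lab.
Cardio Flow starts after Kettlebell Bootcamp ends — done with Kettlebell Bootcamp.
Core Fusion starts after Cardio Flow ends.
Every pair is clear; the schedule has no overlaps.

Yes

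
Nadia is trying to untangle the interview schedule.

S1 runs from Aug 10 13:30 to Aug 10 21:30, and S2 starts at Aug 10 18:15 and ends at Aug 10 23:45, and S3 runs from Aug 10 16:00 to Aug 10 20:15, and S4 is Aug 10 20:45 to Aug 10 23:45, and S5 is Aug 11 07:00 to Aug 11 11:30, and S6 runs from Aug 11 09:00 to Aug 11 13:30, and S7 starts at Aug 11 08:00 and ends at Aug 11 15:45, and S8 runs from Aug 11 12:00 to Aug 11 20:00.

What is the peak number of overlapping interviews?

3

Sweep the timeline, counting +1 at each start and −1 at each end (ends before starts at a tie):
Aug 10 13:30 start S1 → 1
Aug 10 16:00 start S3 → 2
Aug 10 18:15 start S2 → 3
Aug 10 20:15 end S3 → 2
Aug 10 20:45 start S4 → 3
Aug 10 21:30 end S1 → 2
Aug 10 23:45 end S2 → 1
Aug 10 23:45 end S4 → 0
Aug 11 07:00 start S5 → 1
Aug 11 08:00 start S7 → 2
Aug 11 09:00 start S6 → 3
Aug 11 11:30 end S5 → 2
Aug 11 12:00 start S8 → 3
Aug 11 13:30 end S6 → 2
Aug 11 15:45 end S7 → 1
Aug 11 20:00 end S8 → 0
Peak is 3, at Aug 10 18:15 (S1, S2, S3).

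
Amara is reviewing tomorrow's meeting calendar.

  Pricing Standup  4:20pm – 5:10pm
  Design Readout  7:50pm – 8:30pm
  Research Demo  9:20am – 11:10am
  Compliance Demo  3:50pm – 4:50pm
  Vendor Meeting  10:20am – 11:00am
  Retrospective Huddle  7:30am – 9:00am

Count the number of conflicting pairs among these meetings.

2

Two intervals overlap when each starts before the other ends.
Sorted by start: Retrospective Huddle, Research Demo, Vendor Meeting, Compliance Demo, Pricing Standup, Design Readout.
Research Demo starts after Retrospective Huddle ends, so nothing later overlaps Retrospective Huddle either.
Vendor Meeting starts before Research Demo ends → Research Demo and Vendor Meeting overlap.
Compliance Demo starts after Research Demo ends, so nothing later overlaps Research Demo either.
Compliance Demo starts after Vendor Meeting ends, so nothing later overlaps Vendor Meeting either.
Pricing Standup starts before Compliance Demo ends → Compliance Demo and Pricing Standup overlap.
Design Readout starts after Compliance Demo ends.
Design Readout starts after Pricing Standup ends.
Overlapping pairs: Compliance Demo & Pricing Standup, Research Demo & Vendor Meeting — 2 in total.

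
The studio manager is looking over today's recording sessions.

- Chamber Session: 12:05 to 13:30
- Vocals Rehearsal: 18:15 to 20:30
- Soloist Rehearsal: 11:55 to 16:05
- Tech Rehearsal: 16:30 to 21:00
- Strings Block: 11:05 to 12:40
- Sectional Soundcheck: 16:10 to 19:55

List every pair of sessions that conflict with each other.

Check each pair: they overlap iff neither finishes before the other starts.
Sorted by start: Strings Block, Soloist Rehearsal, Chamber Session, Sectional Soundcheck, Tech Rehearsal, Vocals Rehearsal.
Soloist Rehearsal starts before Strings Block ends → Strings Block and Soloist Rehearsal overlap.
Chamber Session starts before Strings Block ends → Strings Block and Chamber Session overlap.
Sectional Soundcheck starts after Strings Block ends, so nothing later overlaps Strings Block either.
Chamber Session starts before Soloist Rehearsal ends → Soloist Rehearsal and Chamber Session overlap.
Sectional Soundcheck starts after Soloist Rehearsal ends, so nothing later overlaps Soloist Rehearsal either.
Sectional Soundcheck starts after Chamber Session ends, so nothing later overlaps Chamber Session either.
Tech Rehearsal starts before Sectional Soundcheck ends → Sectional Soundcheck and Tech Rehearsal overlap.
Vocals Rehearsal starts before Sectional Soundcheck ends → Sectional Soundcheck and Vocals Rehearsal overlap.
Vocals Rehearsal starts before Tech Rehearsal ends → Tech Rehearsal and Vocals Rehearsal overlap.

Chamber Session & Soloist Rehearsal, Chamber Session & Strings Block, Sectional Soundcheck & Tech Rehearsal, Sectional Soundcheck & Vocals Rehearsal, Soloist Rehearsal & Strings Block, Tech Rehearsal & Vocals Rehearsal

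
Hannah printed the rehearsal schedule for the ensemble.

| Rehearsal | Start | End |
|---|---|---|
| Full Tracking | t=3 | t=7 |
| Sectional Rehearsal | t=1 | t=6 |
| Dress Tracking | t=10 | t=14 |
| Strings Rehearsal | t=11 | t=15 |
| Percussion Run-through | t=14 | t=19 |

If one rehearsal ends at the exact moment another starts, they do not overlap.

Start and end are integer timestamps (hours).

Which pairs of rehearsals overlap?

Sorted by start: Sectional Rehearsal, Full Tracking, Dress Tracking, Strings Rehearsal, Percussion Run-through.
Full Tracking starts before Sectional Rehearsal ends → Sectional Rehearsal and Full Tracking overlap.
Dress Tracking starts after Sectional Rehearsal ends, so Sectional Rehearsal has no further overlaps.
Dress Tracking starts after Full Tracking ends, so Full Tracking has no further overlaps.
Strings Rehearsal starts before Dress Tracking ends → Dress Tracking and Strings Rehearsal overlap.
Percussion Run-through starts exactly when Dress Tracking ends (back-to-back, no overlap).
Percussion Run-through starts before Strings Rehearsal ends → Strings Rehearsal and Percussion Run-through overlap.

Dress Tracking & Strings Rehearsal, Full Tracking & Sectional Rehearsal, Percussion Run-through & Strings Rehearsal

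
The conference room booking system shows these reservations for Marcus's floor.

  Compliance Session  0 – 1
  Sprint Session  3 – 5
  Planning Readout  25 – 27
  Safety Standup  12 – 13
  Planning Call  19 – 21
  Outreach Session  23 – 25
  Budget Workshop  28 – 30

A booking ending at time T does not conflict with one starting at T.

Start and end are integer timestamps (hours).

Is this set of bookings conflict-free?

Sorted by start: Compliance Session, Sprint Session, Safety Standup, Planning Call, Outreach Session, Planning Readout, Budget Workshop.
Sprint Session starts after Compliance Session ends, so nothing later overlaps Compliance Session either.
Safety Standup starts after Sprint Session ends, so nothing later overlaps Sprint Session either.
Planning Call starts after Safety Standup ends, so nothing later overlaps Safety Standup either.
Outreach Session starts after Planning Call ends, so nothing later overlaps Planning Call either.
Planning Readout starts exactly when Outreach Session ends (back-to-back, no overlap), so nothing later overlaps Outreach Session either.
Budget Workshop starts after Planning Readout ends.
Every pair is clear; the schedule has no overlaps.

Yes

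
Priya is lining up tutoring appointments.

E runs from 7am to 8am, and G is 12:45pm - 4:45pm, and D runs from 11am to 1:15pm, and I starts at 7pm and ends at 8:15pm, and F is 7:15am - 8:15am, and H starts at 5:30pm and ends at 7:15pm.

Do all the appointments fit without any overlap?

No

Sorted by start: E, F, D, G, H, I.
F starts before E ends → E and F overlap.
That's a conflict, so the schedule is not conflict-free.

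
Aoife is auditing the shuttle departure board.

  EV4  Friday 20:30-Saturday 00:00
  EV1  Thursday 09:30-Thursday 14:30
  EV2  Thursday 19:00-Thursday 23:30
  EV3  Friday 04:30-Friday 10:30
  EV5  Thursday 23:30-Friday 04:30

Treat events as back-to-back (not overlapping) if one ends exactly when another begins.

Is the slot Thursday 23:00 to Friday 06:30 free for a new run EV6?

No — it overlaps EV2, EV3, EV5

EV1: ends Thursday 14:30 at or before EV6 starts Thursday 23:00 → clear.
EV2: starts Thursday 19:00 before EV6 ends Friday 06:30, and ends Thursday 23:30 after EV6 starts Thursday 23:00 → overlap.
EV5: starts Thursday 23:30 before EV6 ends Friday 06:30, and ends Friday 04:30 after EV6 starts Thursday 23:00 → overlap.
EV3: starts Friday 04:30 before EV6 ends Friday 06:30, and ends Friday 10:30 after EV6 starts Thursday 23:00 → overlap.
EV4: starts Friday 20:30 at or after EV6 ends Friday 06:30 → clear.
EV6 overlaps EV2, EV3, EV5.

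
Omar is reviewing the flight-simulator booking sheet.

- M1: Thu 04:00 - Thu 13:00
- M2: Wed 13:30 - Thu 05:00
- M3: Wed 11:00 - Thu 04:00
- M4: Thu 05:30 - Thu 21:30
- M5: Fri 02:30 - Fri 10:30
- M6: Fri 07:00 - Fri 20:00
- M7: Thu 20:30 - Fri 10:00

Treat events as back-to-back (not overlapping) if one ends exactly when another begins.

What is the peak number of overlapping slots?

3

Sweep the timeline, counting +1 at each start and −1 at each end (ends before starts at a tie):
Wed 11:00 start M3 → 1
Wed 13:30 start M2 → 2
Thu 04:00 end M3 → 1
Thu 04:00 start M1 → 2
Thu 05:00 end M2 → 1
Thu 05:30 start M4 → 2
Thu 13:00 end M1 → 1
Thu 20:30 start M7 → 2
Thu 21:30 end M4 → 1
Fri 02:30 start M5 → 2
Fri 07:00 start M6 → 3
Fri 10:00 end M7 → 2
Fri 10:30 end M5 → 1
Fri 20:00 end M6 → 0
Peak is 3, at Fri 07:00 (M5, M6, M7).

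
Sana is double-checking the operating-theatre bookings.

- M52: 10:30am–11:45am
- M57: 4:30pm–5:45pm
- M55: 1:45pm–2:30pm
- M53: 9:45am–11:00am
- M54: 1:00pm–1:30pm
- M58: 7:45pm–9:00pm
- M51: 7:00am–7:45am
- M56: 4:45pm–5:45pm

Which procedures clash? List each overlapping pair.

Sorted by start: M51, M53, M52, M54, M55, M57, M56, M58.
M53 starts after M51 ends — done with M51.
M52 starts before M53 ends → M53 and M52 overlap.
M54 starts after M53 ends — done with M53.
M54 starts after M52 ends — done with M52.
M55 starts after M54 ends — done with M54.
M57 starts after M55 ends — done with M55.
M56 starts before M57 ends → M57 and M56 overlap.
M58 starts after M57 ends.
M58 starts after M56 ends.

M52 & M53, M56 & M57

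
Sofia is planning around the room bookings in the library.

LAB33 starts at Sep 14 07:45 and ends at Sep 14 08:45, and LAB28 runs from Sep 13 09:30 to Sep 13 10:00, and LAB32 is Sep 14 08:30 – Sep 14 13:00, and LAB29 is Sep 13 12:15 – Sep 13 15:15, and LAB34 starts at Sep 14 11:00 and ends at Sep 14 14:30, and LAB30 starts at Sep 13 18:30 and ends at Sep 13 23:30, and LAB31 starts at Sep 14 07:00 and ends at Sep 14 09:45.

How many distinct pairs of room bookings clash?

Two intervals overlap when each starts before the other ends.
Sorted by start: LAB28, LAB29, LAB30, LAB31, LAB33, LAB32, LAB34.
LAB29 starts after LAB28 ends, so LAB28 has no further overlaps.
LAB30 starts after LAB29 ends, so LAB29 has no further overlaps.
LAB31 starts after LAB30 ends, so LAB30 has no further overlaps.
LAB33 starts before LAB31 ends → LAB31 and LAB33 overlap.
LAB32 starts before LAB31 ends → LAB31 and LAB32 overlap.
LAB34 starts after LAB31 ends.
LAB32 starts before LAB33 ends → LAB33 and LAB32 overlap.
LAB34 starts after LAB33 ends.
LAB34 starts before LAB32 ends → LAB32 and LAB34 overlap.
Overlapping pairs: LAB31 & LAB32, LAB31 & LAB33, LAB32 & LAB33, LAB32 & LAB34 — 4 in total.

4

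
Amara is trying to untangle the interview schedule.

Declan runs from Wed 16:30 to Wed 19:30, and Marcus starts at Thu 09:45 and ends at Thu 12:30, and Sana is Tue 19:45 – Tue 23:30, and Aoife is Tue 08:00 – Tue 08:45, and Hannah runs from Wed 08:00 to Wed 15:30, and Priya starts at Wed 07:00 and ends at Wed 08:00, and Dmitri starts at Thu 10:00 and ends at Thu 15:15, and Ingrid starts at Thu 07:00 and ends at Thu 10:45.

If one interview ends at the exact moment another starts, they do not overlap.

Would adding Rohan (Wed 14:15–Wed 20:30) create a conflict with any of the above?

Yes — it overlaps Declan, Hannah

Aoife: ends Tue 08:45 at or before Rohan starts Wed 14:15 → clear.
Sana: ends Tue 23:30 at or before Rohan starts Wed 14:15 → clear.
Priya: ends Wed 08:00 at or before Rohan starts Wed 14:15 → clear.
Hannah: starts Wed 08:00 before Rohan ends Wed 20:30, and ends Wed 15:30 after Rohan starts Wed 14:15 → overlap.
Declan: starts Wed 16:30 before Rohan ends Wed 20:30, and ends Wed 19:30 after Rohan starts Wed 14:15 → overlap.
Ingrid: starts Thu 07:00 at or after Rohan ends Wed 20:30 → clear.
Marcus: starts Thu 09:45 at or after Rohan ends Wed 20:30 → clear.
Dmitri: starts Thu 10:00 at or after Rohan ends Wed 20:30 → clear.
Rohan overlaps Hannah, Declan.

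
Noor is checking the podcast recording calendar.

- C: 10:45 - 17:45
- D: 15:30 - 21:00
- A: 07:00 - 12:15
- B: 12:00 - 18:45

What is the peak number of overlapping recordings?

Walk through starts and ends in time order (an end at T is processed before a start at T):
07:00 start A → 1
10:45 start C → 2
12:00 start B → 3
12:15 end A → 2
15:30 start D → 3
17:45 end C → 2
18:45 end B → 1
21:00 end D → 0
Peak is 3, at 12:00 (A, B, C).

3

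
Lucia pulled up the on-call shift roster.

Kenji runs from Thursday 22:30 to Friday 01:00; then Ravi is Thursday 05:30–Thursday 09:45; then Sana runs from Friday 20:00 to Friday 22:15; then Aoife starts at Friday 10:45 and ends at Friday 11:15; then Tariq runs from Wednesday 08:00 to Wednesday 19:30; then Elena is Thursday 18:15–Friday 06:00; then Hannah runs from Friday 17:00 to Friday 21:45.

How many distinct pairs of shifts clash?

Sorted by start: Tariq, Ravi, Elena, Kenji, Aoife, Hannah, Sana.
Ravi starts after Tariq ends — done with Tariq.
Elena starts after Ravi ends — done with Ravi.
Kenji starts before Elena ends → Elena and Kenji overlap.
Aoife starts after Elena ends — done with Elena.
Aoife starts after Kenji ends — done with Kenji.
Hannah starts after Aoife ends — done with Aoife.
Sana starts before Hannah ends → Hannah and Sana overlap.
Overlapping pairs: Elena & Kenji, Hannah & Sana — 2 in total.

2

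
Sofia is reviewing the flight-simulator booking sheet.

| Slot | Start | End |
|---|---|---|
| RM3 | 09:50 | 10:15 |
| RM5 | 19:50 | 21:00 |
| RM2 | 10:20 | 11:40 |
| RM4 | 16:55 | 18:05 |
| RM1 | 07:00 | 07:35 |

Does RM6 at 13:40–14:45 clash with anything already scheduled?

RM1: ends 07:35 at or before RM6 starts 13:40 → clear.
RM3: ends 10:15 at or before RM6 starts 13:40 → clear.
RM2: ends 11:40 at or before RM6 starts 13:40 → clear.
RM4: starts 16:55 at or after RM6 ends 14:45 → clear.
RM5: starts 19:50 at or after RM6 ends 14:45 → clear.

No — it doesn't clash with anything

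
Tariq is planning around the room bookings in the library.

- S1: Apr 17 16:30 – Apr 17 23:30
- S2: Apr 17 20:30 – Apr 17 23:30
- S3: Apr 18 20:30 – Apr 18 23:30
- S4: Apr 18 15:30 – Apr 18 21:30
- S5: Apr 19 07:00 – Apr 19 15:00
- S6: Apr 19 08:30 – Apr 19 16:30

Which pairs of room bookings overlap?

S1 & S2, S3 & S4, S5 & S6

Check each pair: they overlap iff neither finishes before the other starts.
Sorted by start: S1, S2, S4, S3, S5, S6.
S2 starts before S1 ends → S1 and S2 overlap.
S4 starts after S1 ends; S1 is clear from here.
S4 starts after S2 ends; S2 is clear from here.
S3 starts before S4 ends → S4 and S3 overlap.
S5 starts after S4 ends; S4 is clear from here.
S5 starts after S3 ends; S3 is clear from here.
S6 starts before S5 ends → S5 and S6 overlap.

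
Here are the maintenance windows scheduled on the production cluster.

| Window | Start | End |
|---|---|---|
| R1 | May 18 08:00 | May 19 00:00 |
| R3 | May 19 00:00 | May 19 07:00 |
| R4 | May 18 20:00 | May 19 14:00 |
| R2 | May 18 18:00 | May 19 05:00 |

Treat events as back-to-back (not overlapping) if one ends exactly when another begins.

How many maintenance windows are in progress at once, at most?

3

Walk through starts and ends in time order (an end at T is processed before a start at T):
May 18 08:00 start R1 → 1
May 18 18:00 start R2 → 2
May 18 20:00 start R4 → 3
May 19 00:00 end R1 → 2
May 19 00:00 start R3 → 3
May 19 05:00 end R2 → 2
May 19 07:00 end R3 → 1
May 19 14:00 end R4 → 0
Peak is 3, at May 18 20:00 (R1, R2, R4).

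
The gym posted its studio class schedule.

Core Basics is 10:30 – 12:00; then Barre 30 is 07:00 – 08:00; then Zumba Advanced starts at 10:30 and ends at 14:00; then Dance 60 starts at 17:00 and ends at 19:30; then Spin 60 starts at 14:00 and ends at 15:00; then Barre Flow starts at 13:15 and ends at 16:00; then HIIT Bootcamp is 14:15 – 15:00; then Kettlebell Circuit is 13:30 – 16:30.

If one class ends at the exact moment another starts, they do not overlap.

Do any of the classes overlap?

Sorted by start: Barre 30, Zumba Advanced, Core Basics, Barre Flow, Kettlebell Circuit, Spin 60, HIIT Bootcamp, Dance 60.
Zumba Advanced starts after Barre 30 ends; Barre 30 is clear from here.
Core Basics starts before Zumba Advanced ends → Zumba Advanced and Core Basics overlap.
That's a conflict, so the schedule is not conflict-free.

Yes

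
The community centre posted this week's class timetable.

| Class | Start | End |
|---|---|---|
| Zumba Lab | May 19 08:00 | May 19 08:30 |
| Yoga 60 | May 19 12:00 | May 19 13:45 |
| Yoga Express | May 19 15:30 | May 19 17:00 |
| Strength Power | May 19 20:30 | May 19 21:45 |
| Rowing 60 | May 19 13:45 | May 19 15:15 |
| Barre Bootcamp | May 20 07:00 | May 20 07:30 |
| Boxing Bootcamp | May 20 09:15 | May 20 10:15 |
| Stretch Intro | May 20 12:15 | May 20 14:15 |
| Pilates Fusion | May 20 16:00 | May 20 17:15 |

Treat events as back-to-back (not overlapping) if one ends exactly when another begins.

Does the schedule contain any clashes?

Check each pair: they overlap iff neither finishes before the other starts.
Sorted by start: Zumba Lab, Yoga 60, Rowing 60, Yoga Express, Strength Power, Barre Bootcamp, Boxing Bootcamp, Stretch Intro, Pilates Fusion.
Yoga 60 starts after Zumba Lab ends; Zumba Lab is clear from here.
Rowing 60 starts exactly when Yoga 60 ends (back-to-back, no overlap); Yoga 60 is clear from here.
Yoga Express starts after Rowing 60 ends; Rowing 60 is clear from here.
Strength Power starts after Yoga Express ends; Yoga Express is clear from here.
Barre Bootcamp starts after Strength Power ends; Strength Power is clear from here.
Boxing Bootcamp starts after Barre Bootcamp ends; Barre Bootcamp is clear from here.
Stretch Intro starts after Boxing Bootcamp ends; Boxing Bootcamp is clear from here.
Pilates Fusion starts after Stretch Intro ends.
Every pair is clear; the schedule has no overlaps.

No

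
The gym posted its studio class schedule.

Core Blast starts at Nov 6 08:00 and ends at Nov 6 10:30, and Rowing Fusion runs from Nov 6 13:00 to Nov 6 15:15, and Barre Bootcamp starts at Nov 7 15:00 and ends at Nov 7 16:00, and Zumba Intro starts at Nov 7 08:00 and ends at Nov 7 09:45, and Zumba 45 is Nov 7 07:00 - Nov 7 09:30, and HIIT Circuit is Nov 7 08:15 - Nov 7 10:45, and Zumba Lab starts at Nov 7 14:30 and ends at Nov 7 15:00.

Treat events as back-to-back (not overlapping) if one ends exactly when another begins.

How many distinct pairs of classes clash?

Check each pair: they overlap iff neither finishes before the other starts.
Sorted by start: Core Blast, Rowing Fusion, Zumba 45, Zumba Intro, HIIT Circuit, Zumba Lab, Barre Bootcamp.
Rowing Fusion starts after Core Blast ends — done with Core Blast.
Zumba 45 starts after Rowing Fusion ends — done with Rowing Fusion.
Zumba Intro starts before Zumba 45 ends → Zumba 45 and Zumba Intro overlap.
HIIT Circuit starts before Zumba 45 ends → Zumba 45 and HIIT Circuit overlap.
Zumba Lab starts after Zumba 45 ends — done with Zumba 45.
HIIT Circuit starts before Zumba Intro ends → Zumba Intro and HIIT Circuit overlap.
Zumba Lab starts after Zumba Intro ends — done with Zumba Intro.
Zumba Lab starts after HIIT Circuit ends — done with HIIT Circuit.
Barre Bootcamp starts exactly when Zumba Lab ends (back-to-back, no overlap).
Overlapping pairs: HIIT Circuit & Zumba 45, HIIT Circuit & Zumba Intro, Zumba 45 & Zumba Intro — 3 in total.

3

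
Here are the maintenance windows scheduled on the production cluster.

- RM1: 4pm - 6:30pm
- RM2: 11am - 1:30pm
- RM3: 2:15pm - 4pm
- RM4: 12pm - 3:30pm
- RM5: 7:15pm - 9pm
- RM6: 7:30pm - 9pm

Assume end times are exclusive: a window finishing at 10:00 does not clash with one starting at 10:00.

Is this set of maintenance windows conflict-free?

Sorted by start: RM2, RM4, RM3, RM1, RM5, RM6.
RM4 starts before RM2 ends → RM2 and RM4 overlap.
That's a conflict, so the schedule is not conflict-free.

No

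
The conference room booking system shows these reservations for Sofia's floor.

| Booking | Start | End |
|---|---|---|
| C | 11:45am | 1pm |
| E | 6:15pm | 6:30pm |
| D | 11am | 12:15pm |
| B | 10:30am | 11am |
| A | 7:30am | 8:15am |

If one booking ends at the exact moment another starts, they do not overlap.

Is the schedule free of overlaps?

No

Two intervals overlap when each starts before the other ends.
Sorted by start: A, B, D, C, E.
B starts after A ends; A is clear from here.
D starts exactly when B ends (back-to-back, no overlap); B is clear from here.
C starts before D ends → D and C overlap.
That's a conflict, so the schedule is not conflict-free.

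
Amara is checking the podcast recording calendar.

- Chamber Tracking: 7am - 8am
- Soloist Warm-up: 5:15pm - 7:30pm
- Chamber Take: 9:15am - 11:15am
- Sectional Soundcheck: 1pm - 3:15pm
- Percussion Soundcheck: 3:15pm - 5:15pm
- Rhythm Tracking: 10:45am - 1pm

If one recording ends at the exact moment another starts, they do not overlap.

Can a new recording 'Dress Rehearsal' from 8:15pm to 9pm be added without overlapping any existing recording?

Yes — the slot is free

Chamber Tracking: ends 8am at or before Dress Rehearsal starts 8:15pm → clear.
Chamber Take: ends 11:15am at or before Dress Rehearsal starts 8:15pm → clear.
Rhythm Tracking: ends 1pm at or before Dress Rehearsal starts 8:15pm → clear.
Sectional Soundcheck: ends 3:15pm at or before Dress Rehearsal starts 8:15pm → clear.
Percussion Soundcheck: ends 5:15pm at or before Dress Rehearsal starts 8:15pm → clear.
Soloist Warm-up: ends 7:30pm at or before Dress Rehearsal starts 8:15pm → clear.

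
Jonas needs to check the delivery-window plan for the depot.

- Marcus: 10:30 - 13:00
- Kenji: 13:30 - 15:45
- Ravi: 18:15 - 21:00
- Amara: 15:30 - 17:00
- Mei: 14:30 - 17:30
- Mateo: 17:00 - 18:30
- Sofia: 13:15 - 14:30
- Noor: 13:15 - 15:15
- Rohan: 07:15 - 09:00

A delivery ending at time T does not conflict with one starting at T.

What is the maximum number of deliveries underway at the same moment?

3

Sort all start/end points and keep a running count:
07:15 start Rohan → 1
09:00 end Rohan → 0
10:30 start Marcus → 1
13:00 end Marcus → 0
13:15 start Noor → 1
13:15 start Sofia → 2
13:30 start Kenji → 3
14:30 end Sofia → 2
14:30 start Mei → 3
15:15 end Noor → 2
15:30 start Amara → 3
15:45 end Kenji → 2
17:00 end Amara → 1
17:00 start Mateo → 2
17:30 end Mei → 1
18:15 start Ravi → 2
18:30 end Mateo → 1
21:00 end Ravi → 0
Peak is 3, at 13:30 (Kenji, Noor, Sofia).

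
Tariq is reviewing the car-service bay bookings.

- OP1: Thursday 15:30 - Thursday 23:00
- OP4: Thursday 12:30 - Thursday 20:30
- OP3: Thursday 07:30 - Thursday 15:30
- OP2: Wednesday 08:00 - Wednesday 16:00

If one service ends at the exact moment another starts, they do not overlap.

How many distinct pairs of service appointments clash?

Two intervals overlap when each starts before the other ends.
Sorted by start: OP2, OP3, OP4, OP1.
OP3 starts after OP2 ends — done with OP2.
OP4 starts before OP3 ends → OP3 and OP4 overlap.
OP1 starts exactly when OP3 ends (back-to-back, no overlap).
OP1 starts before OP4 ends → OP4 and OP1 overlap.
Overlapping pairs: OP1 & OP4, OP3 & OP4 — 2 in total.

2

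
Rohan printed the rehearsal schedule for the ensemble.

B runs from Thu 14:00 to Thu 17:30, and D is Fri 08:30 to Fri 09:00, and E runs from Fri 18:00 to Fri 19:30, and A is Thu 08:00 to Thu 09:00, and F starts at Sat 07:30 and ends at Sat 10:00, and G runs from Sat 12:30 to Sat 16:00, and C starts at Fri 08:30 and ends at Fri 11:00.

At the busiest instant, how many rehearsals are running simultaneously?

2

Walk through starts and ends in time order (an end at T is processed before a start at T):
Thu 08:00 start A → 1
Thu 09:00 end A → 0
Thu 14:00 start B → 1
Thu 17:30 end B → 0
Fri 08:30 start C → 1
Fri 08:30 start D → 2
Fri 09:00 end D → 1
Fri 11:00 end C → 0
Fri 18:00 start E → 1
Fri 19:30 end E → 0
Sat 07:30 start F → 1
Sat 10:00 end F → 0
Sat 12:30 start G → 1
Sat 16:00 end G → 0
Peak is 2, at Fri 08:30 (C, D).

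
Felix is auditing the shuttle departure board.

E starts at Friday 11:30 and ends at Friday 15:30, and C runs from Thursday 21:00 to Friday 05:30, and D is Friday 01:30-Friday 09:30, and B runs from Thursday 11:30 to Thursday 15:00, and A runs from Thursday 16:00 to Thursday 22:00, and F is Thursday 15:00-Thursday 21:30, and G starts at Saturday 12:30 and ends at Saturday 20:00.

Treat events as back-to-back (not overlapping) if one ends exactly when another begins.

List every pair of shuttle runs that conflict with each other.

A & C, A & F, C & D, C & F

Two intervals overlap when each starts before the other ends.
Sorted by start: B, F, A, C, D, E, G.
F starts exactly when B ends (back-to-back, no overlap), so B has no further overlaps.
A starts before F ends → F and A overlap.
C starts before F ends → F and C overlap.
D starts after F ends, so F has no further overlaps.
C starts before A ends → A and C overlap.
D starts after A ends, so A has no further overlaps.
D starts before C ends → C and D overlap.
E starts after C ends, so C has no further overlaps.
E starts after D ends, so D has no further overlaps.
G starts after E ends.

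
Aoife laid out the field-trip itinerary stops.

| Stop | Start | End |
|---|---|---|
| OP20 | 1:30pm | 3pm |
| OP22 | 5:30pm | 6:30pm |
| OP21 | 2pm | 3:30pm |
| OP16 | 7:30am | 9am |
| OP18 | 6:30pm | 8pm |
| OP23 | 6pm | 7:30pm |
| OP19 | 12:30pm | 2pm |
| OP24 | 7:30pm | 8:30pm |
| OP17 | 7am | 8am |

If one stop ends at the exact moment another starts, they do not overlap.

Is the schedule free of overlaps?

Sorted by start: OP17, OP16, OP19, OP20, OP21, OP22, OP23, OP18, OP24.
OP16 starts before OP17 ends → OP17 and OP16 overlap.
That's a conflict, so the schedule is not conflict-free.

No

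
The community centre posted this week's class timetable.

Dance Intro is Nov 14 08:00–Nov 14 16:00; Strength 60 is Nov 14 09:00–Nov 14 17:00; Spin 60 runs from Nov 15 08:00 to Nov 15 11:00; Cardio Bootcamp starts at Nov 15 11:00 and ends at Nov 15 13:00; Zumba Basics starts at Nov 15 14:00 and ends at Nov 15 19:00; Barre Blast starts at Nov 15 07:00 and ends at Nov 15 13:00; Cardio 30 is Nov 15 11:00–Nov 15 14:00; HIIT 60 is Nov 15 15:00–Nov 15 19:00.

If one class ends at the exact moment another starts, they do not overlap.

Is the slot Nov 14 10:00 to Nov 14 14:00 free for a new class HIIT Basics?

Dance Intro: starts Nov 14 08:00 before HIIT Basics ends Nov 14 14:00, and ends Nov 14 16:00 after HIIT Basics starts Nov 14 10:00 → overlap.
Strength 60: starts Nov 14 09:00 before HIIT Basics ends Nov 14 14:00, and ends Nov 14 17:00 after HIIT Basics starts Nov 14 10:00 → overlap.
Barre Blast: starts Nov 15 07:00 at or after HIIT Basics ends Nov 14 14:00 → clear.
Spin 60: starts Nov 15 08:00 at or after HIIT Basics ends Nov 14 14:00 → clear.
Cardio Bootcamp: starts Nov 15 11:00 at or after HIIT Basics ends Nov 14 14:00 → clear.
Cardio 30: starts Nov 15 11:00 at or after HIIT Basics ends Nov 14 14:00 → clear.
Zumba Basics: starts Nov 15 14:00 at or after HIIT Basics ends Nov 14 14:00 → clear.
HIIT 60: starts Nov 15 15:00 at or after HIIT Basics ends Nov 14 14:00 → clear.
HIIT Basics overlaps Dance Intro, Strength 60.

No — it overlaps Dance Intro, Strength 60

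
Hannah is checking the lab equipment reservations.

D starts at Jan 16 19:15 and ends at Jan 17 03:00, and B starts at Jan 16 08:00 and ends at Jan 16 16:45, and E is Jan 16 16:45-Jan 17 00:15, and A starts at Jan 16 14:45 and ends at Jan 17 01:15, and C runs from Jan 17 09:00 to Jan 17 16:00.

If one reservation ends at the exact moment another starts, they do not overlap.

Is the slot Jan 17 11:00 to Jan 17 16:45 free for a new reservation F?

No — it overlaps C

B: ends Jan 16 16:45 at or before F starts Jan 17 11:00 → clear.
A: ends Jan 17 01:15 at or before F starts Jan 17 11:00 → clear.
E: ends Jan 17 00:15 at or before F starts Jan 17 11:00 → clear.
D: ends Jan 17 03:00 at or before F starts Jan 17 11:00 → clear.
C: starts Jan 17 09:00 before F ends Jan 17 16:45, and ends Jan 17 16:00 after F starts Jan 17 11:00 → overlap.
F overlaps C.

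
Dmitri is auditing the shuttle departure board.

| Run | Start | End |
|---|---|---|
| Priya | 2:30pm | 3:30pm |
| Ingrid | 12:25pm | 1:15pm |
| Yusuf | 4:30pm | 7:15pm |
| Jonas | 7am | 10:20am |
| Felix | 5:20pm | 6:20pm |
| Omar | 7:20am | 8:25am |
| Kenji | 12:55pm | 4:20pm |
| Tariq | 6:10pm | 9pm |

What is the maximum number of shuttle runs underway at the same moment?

3

Sort all start/end points and keep a running count:
7am start Jonas → 1
7:20am start Omar → 2
8:25am end Omar → 1
10:20am end Jonas → 0
12:25pm start Ingrid → 1
12:55pm start Kenji → 2
1:15pm end Ingrid → 1
2:30pm start Priya → 2
3:30pm end Priya → 1
4:20pm end Kenji → 0
4:30pm start Yusuf → 1
5:20pm start Felix → 2
6:10pm start Tariq → 3
6:20pm end Felix → 2
7:15pm end Yusuf → 1
9pm end Tariq → 0
Peak is 3, at 6:10pm (Felix, Tariq, Yusuf).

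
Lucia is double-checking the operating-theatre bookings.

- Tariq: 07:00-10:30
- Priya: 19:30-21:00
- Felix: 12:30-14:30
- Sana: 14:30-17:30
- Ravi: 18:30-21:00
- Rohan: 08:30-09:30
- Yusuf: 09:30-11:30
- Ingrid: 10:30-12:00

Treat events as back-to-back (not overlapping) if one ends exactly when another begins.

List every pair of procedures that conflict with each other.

Sorted by start: Tariq, Rohan, Yusuf, Ingrid, Felix, Sana, Ravi, Priya.
Rohan starts before Tariq ends → Tariq and Rohan overlap.
Yusuf starts before Tariq ends → Tariq and Yusuf overlap.
Ingrid starts exactly when Tariq ends (back-to-back, no overlap) — done with Tariq.
Yusuf starts exactly when Rohan ends (back-to-back, no overlap) — done with Rohan.
Ingrid starts before Yusuf ends → Yusuf and Ingrid overlap.
Felix starts after Yusuf ends — done with Yusuf.
Felix starts after Ingrid ends — done with Ingrid.
Sana starts exactly when Felix ends (back-to-back, no overlap) — done with Felix.
Ravi starts after Sana ends — done with Sana.
Priya starts before Ravi ends → Ravi and Priya overlap.

Ingrid & Yusuf, Priya & Ravi, Rohan & Tariq, Tariq & Yusuf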